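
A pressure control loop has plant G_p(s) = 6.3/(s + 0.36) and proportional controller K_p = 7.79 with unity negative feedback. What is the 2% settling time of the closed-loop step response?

T_s ≈ 0.0809 s

Closed-loop transfer function: T(s) = K_p·G_p(s)/(1 + K_p·G_p(s)) = 49.08/(s + 0.36 + 49.08) = 49.08/(s + 49.44).
Time constant τ = 1/49.44 = 0.02023 s, so the 2% settling time is about 4τ = 0.0809 s.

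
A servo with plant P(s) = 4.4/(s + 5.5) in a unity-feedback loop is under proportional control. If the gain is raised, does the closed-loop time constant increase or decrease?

decrease

Closed-loop pole is at s = −(5.5+K_p·4.4); larger K_p moves it further left, so τ = 1/(5.5+K_p·4.4) decreases.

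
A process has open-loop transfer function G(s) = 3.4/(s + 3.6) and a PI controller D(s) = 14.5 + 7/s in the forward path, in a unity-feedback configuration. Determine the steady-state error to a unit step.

0

The open loop D(s)G(s) has a pole at the origin (type 1), so the static position error constant is infinite and e_ss = 1/(1+∞) = 0.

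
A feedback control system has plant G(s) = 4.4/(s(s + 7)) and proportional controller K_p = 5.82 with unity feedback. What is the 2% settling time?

From 1 + K_pG(s) = 0: s² + 7s + 25.61 = 0 ⇒ ω_n = 5.06, ζ = 0.6916.
2% settling time T_s ≈ 4/(ζω_n) = 4/3.5 = 1.14 s.

T_s ≈ 1.14 s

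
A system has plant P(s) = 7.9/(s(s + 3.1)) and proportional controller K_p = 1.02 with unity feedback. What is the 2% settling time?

The closed-loop denominator s² + 3.1s + 8.058 gives ω_n = √8.058 = 2.839 and ζ = 3.1/(2ω_n) = 0.546.
2% settling time T_s ≈ 4/(ζω_n) = 4/1.55 = 2.58 s.

T_s ≈ 2.58 s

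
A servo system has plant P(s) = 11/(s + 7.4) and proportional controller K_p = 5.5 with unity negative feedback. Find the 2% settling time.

Closed-loop transfer function: T(s) = K_p·P(s)/(1 + K_p·P(s)) = 60.5/(s + 7.4 + 60.5) = 60.5/(s + 67.9).
Time constant τ = 1/67.9 = 0.01473 s, so the 2% settling time is about 4τ = 0.0589 s.

T_s ≈ 0.0589 s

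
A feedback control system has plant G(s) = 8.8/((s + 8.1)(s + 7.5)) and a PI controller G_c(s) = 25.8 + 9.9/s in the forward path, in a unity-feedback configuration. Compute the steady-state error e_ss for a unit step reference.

0

The open loop G_c(s)G(s) has a pole at the origin (type 1), so the static position error constant is infinite and e_ss = 1/(1+∞) = 0.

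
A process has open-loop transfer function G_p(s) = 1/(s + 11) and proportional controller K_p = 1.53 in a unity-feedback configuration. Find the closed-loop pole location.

s = -12.53

Closed-loop transfer function: T(s) = K_p·G_p(s)/(1 + K_p·G_p(s)) = 1.53/(s + 11 + 1.53) = 1.53/(s + 12.53).
The closed-loop pole is at s = −12.53.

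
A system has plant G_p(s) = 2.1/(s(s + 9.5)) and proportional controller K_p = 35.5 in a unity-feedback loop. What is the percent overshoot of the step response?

12.6%

From 1 + K_pG_p(s) = 0: s² + 9.5s + 74.55 = 0 ⇒ ω_n = 8.634, ζ = 0.5501.
%OS = 100·exp(−πζ/√(1−ζ²)) = 100·exp(−π·0.5501/√0.6974) = 12.6%.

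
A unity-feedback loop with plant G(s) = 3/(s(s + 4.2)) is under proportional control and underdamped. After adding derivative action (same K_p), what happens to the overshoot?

decrease

With PD the characteristic equation becomes s² + (a + K·K_d)s + K·K_p = 0; the damping term grows, ζ rises, overshoot falls.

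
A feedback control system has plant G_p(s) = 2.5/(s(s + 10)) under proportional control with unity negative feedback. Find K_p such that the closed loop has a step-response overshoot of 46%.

From %OS = 100·exp(−πζ/√(1−ζ²)) = 46%, ζ = −ln(0.46)/√(π²+ln²(0.46)) = 0.24.
Characteristic equation s² + 10s + 2.5K_p = 0 gives ζ = 10/(2√(2.5K_p)).
Setting ζ = 0.24: √(2.5K_p) = 10/(2·0.24) = 20.84, so K_p = 434.2/2.5 = 174.

K_p = 174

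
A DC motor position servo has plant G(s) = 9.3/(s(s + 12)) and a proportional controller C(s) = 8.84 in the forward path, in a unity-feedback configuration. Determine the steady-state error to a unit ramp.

0.146

The loop has one pole at the origin (type 1). Velocity error constant K_v = lim_{s→0} s·C(s)G(s) = 8.84·9.3/12 = 6.851.
Steady-state error to a unit ramp: e_ss = 1/K_v = 0.146.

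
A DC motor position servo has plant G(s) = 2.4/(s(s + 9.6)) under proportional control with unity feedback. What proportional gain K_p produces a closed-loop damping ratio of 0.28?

K_p = 122

Closed-loop characteristic equation: s² + 9.6s + K_p·2.4 = 0.
So ω_n = √(2.4K_p) and 2ζω_n = 9.6, giving ζ = 9.6/(2√(2.4K_p)).
Setting ζ = 0.28: √(2.4K_p) = 9.6/(2·0.28) = 17.14, so K_p = 293.9/2.4 = 122.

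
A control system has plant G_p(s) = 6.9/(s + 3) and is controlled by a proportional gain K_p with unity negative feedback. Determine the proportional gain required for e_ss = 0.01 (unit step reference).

Steady-state error for a unit step on this type-0 loop is 1/(1 + K_p·G_p(0)).
G_p(0) = 2.3. Require 1/(1 + K_p·2.3) = 0.01, so 1 + 2.3·K_p = 100.
K_p = (100 − 1)/2.3 = 43.

K_p = 43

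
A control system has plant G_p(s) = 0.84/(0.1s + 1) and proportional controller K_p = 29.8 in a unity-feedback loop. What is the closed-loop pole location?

s = -260.3

Closed loop: T(s) = K_p·G_p/(1+K_p·G_p) = 25.03/(0.1s + 1 + 25.03), with pole at s = −(1 + 25.03)/0.1 = −260.3.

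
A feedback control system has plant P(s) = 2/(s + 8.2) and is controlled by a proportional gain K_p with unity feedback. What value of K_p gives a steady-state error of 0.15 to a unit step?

K_p = 23.2

Steady-state error for a unit step on this type-0 loop is 1/(1 + K_p·P(0)).
P(0) = 0.2439. Require 1/(1 + K_p·0.2439) = 0.15, so 1 + 0.2439·K_p = 6.667.
K_p = (6.667 − 1)/0.2439 = 23.2.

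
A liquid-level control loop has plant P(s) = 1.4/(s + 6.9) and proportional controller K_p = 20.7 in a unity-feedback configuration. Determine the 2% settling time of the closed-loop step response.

Closed-loop transfer function: T(s) = K_p·P(s)/(1 + K_p·P(s)) = 28.98/(s + 6.9 + 28.98) = 28.98/(s + 35.88).
Time constant τ = 1/35.88 = 0.02787 s, so the 2% settling time is about 4τ = 0.111 s.

T_s ≈ 0.111 s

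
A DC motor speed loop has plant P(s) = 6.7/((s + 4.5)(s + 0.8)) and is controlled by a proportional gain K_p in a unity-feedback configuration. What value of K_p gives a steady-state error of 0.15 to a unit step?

Steady-state error for a unit step on this type-0 loop is 1/(1 + K_p·P(0)).
P(0) = 1.861. Require 1/(1 + K_p·1.861) = 0.15, so 1 + 1.861·K_p = 6.667.
K_p = (6.667 − 1)/1.861 = 3.04.

K_p = 3.04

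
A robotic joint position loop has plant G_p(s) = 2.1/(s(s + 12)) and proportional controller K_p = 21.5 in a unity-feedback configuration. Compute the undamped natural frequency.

The closed-loop denominator is s(s+12) + 21.5·2.1 = s² + 12s + 45.15.
So ω_n² = 45.15 ⇒ ω_n = 6.719 rad/s, and ζ = 12/(2ω_n) = 0.893.

ω_n = 6.72 rad/s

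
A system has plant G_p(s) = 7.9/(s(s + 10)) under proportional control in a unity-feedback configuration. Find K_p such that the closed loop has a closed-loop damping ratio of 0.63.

K_p = 7.97

Closed-loop characteristic equation: s² + 10s + K_p·7.9 = 0.
So ω_n = √(7.9K_p) and 2ζω_n = 10, giving ζ = 10/(2√(7.9K_p)).
Setting ζ = 0.63: √(7.9K_p) = 10/(2·0.63) = 7.937, so K_p = 62.99/7.9 = 7.97.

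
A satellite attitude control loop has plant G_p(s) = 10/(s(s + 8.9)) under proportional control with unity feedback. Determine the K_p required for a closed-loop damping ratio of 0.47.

Closed-loop characteristic equation: s² + 8.9s + K_p·10 = 0.
So ω_n = √(10K_p) and 2ζω_n = 8.9, giving ζ = 8.9/(2√(10K_p)).
Setting ζ = 0.47: √(10K_p) = 8.9/(2·0.47) = 9.468, so K_p = 89.64/10 = 8.96.

K_p = 8.96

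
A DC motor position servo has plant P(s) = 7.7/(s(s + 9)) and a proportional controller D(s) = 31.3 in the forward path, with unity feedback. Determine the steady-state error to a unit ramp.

0.0373

The loop has one pole at the origin (type 1). Velocity error constant K_v = lim_{s→0} s·D(s)P(s) = 31.3·7.7/9 = 26.78.
Steady-state error to a unit ramp: e_ss = 1/K_v = 0.0373.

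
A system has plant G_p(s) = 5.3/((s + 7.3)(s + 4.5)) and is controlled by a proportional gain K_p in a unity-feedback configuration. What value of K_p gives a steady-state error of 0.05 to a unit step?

K_p = 118

The loop is type 0, so e_ss(step) = 1/(1 + K_pos) with K_pos = K_p·G_p(0).
G_p(0) = 0.1613. Require 1/(1 + K_p·0.1613) = 0.05, so 1 + 0.1613·K_p = 20.
K_p = (20 − 1)/0.1613 = 118.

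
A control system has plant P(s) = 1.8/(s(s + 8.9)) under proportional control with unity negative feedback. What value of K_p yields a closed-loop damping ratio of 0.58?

Closed-loop characteristic equation: s² + 8.9s + K_p·1.8 = 0.
So ω_n = √(1.8K_p) and 2ζω_n = 8.9, giving ζ = 8.9/(2√(1.8K_p)).
Setting ζ = 0.58: √(1.8K_p) = 8.9/(2·0.58) = 7.672, so K_p = 58.87/1.8 = 32.7.

K_p = 32.7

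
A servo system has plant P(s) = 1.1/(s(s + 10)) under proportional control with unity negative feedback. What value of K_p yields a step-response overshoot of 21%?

From %OS = 100·exp(−πζ/√(1−ζ²)) = 21%, ζ = −ln(0.21)/√(π²+ln²(0.21)) = 0.4449.
Characteristic equation s² + 10s + 1.1K_p = 0 gives ζ = 10/(2√(1.1K_p)).
Setting ζ = 0.4449: √(1.1K_p) = 10/(2·0.4449) = 11.24, so K_p = 126.3/1.1 = 115.

K_p = 115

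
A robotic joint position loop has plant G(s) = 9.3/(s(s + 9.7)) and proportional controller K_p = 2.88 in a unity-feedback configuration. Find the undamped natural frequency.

ω_n = 5.18 rad/s

With unity feedback the closed-loop characteristic equation is s² + 9.7s + 2.88·9.3 = s² + 9.7s + 26.78 = 0.
Matching s² + 2ζω_n s + ω_n²: ω_n = √26.78 = 5.175 rad/s and 2ζω_n = 9.7, so ζ = 9.7/(2·5.175) = 0.937.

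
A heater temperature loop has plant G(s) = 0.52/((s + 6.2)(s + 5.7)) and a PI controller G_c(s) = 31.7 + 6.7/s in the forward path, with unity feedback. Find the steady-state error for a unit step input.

0

The open loop G_c(s)G(s) has a pole at the origin (type 1), so the static position error constant is infinite and e_ss = 1/(1+∞) = 0.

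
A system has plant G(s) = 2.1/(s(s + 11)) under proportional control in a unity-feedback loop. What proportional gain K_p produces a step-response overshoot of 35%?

From %OS = 100·exp(−πζ/√(1−ζ²)) = 35%, ζ = −ln(0.35)/√(π²+ln²(0.35)) = 0.3169.
Characteristic equation s² + 11s + 2.1K_p = 0 gives ζ = 11/(2√(2.1K_p)).
Setting ζ = 0.3169: √(2.1K_p) = 11/(2·0.3169) = 17.35, so K_p = 301.1/2.1 = 143.

K_p = 143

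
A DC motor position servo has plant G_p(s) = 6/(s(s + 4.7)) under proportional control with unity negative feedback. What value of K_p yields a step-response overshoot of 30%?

From %OS = 100·exp(−πζ/√(1−ζ²)) = 30%, ζ = −ln(0.3)/√(π²+ln²(0.3)) = 0.3579.
Characteristic equation s² + 4.7s + 6K_p = 0 gives ζ = 4.7/(2√(6K_p)).
Setting ζ = 0.3579: √(6K_p) = 4.7/(2·0.3579) = 6.567, so K_p = 43.12/6 = 7.19.

K_p = 7.19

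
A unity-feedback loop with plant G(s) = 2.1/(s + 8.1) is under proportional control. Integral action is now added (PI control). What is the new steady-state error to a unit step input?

0

Adding integral action puts a pole at s = 0 in the forward path, raising the system type to 1; a type-1 loop has zero steady-state error to a step.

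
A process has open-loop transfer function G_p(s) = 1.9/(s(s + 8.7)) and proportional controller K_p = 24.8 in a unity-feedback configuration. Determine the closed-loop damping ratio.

ζ = 0.634

1 + K_p·G_p(s) = 0 gives s² + 8.7s + 47.12 = 0.
Matching s² + 2ζω_n s + ω_n²: ω_n = √47.12 = 6.864 rad/s and 2ζω_n = 8.7, so ζ = 8.7/(2·6.864) = 0.634.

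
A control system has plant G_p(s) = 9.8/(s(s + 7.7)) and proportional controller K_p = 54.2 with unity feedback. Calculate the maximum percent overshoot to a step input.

From 1 + K_pG_p(s) = 0: s² + 7.7s + 531.2 = 0 ⇒ ω_n = 23.05, ζ = 0.1671.
%OS = 100·exp(−πζ/√(1−ζ²)) = 100·exp(−π·0.1671/√0.9721) = 58.7%.

58.7%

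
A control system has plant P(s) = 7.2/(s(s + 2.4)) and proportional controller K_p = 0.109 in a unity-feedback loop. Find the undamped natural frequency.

1 + K_p·P(s) = 0 gives s² + 2.4s + 0.7848 = 0.
So ω_n² = 0.7848 ⇒ ω_n = 0.8859 rad/s, and ζ = 2.4/(2ω_n) = 1.35.

ω_n = 0.886 rad/s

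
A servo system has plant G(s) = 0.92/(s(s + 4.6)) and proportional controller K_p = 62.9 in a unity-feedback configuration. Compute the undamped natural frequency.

The closed-loop denominator is s(s+4.6) + 62.9·0.92 = s² + 4.6s + 57.87.
Matching s² + 2ζω_n s + ω_n²: ω_n = √57.87 = 7.607 rad/s and 2ζω_n = 4.6, so ζ = 4.6/(2·7.607) = 0.302.

ω_n = 7.61 rad/s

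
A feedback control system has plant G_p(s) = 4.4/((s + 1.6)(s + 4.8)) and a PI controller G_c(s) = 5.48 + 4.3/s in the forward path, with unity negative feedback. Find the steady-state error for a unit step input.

0

The open loop G_c(s)G_p(s) has a pole at the origin (type 1), so the static position error constant is infinite and e_ss = 1/(1+∞) = 0.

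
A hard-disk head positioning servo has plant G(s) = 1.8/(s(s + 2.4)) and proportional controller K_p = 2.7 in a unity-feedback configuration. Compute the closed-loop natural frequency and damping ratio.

ω_n = 2.2 rad/s, ζ = 0.544

With unity feedback the closed-loop characteristic equation is s² + 2.4s + 2.7·1.8 = s² + 2.4s + 4.86 = 0.
So ω_n² = 4.86 ⇒ ω_n = 2.205 rad/s, and ζ = 2.4/(2ω_n) = 0.544.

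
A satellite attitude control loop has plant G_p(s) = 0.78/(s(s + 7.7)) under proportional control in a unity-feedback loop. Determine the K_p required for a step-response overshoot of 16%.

From %OS = 100·exp(−πζ/√(1−ζ²)) = 16%, ζ = −ln(0.16)/√(π²+ln²(0.16)) = 0.5039.
Characteristic equation s² + 7.7s + 0.78K_p = 0 gives ζ = 7.7/(2√(0.78K_p)).
Setting ζ = 0.5039: √(0.78K_p) = 7.7/(2·0.5039) = 7.641, so K_p = 58.38/0.78 = 74.9.

K_p = 74.9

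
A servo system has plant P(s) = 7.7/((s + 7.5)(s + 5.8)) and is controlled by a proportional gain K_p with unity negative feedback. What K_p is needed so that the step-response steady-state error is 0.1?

Steady-state error for a unit step on this type-0 loop is 1/(1 + K_p·P(0)).
P(0) = 0.177. Require 1/(1 + K_p·0.177) = 0.1, so 1 + 0.177·K_p = 10.
K_p = (10 − 1)/0.177 = 50.8.

K_p = 50.8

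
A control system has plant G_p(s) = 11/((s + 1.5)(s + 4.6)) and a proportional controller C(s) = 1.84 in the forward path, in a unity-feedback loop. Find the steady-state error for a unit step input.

0.254

The loop is type 0. Static position error constant K_pos = C(0)·G_p(0) = 1.84·1.594 = 2.933.
Steady-state error to a unit step: e_ss = 1/(1+K_pos) = 1/3.933 = 0.254.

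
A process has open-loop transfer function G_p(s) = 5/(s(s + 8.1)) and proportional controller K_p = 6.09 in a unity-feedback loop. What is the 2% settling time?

The closed-loop denominator s² + 8.1s + 30.45 gives ω_n = √30.45 = 5.518 and ζ = 8.1/(2ω_n) = 0.7339.
2% settling time T_s ≈ 4/(ζω_n) = 4/4.05 = 0.988 s.

T_s ≈ 0.988 s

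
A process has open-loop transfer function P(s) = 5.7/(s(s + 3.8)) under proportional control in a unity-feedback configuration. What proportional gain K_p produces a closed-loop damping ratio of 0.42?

K_p = 3.59

Closed-loop characteristic equation: s² + 3.8s + K_p·5.7 = 0.
So ω_n = √(5.7K_p) and 2ζω_n = 3.8, giving ζ = 3.8/(2√(5.7K_p)).
Setting ζ = 0.42: √(5.7K_p) = 3.8/(2·0.42) = 4.524, so K_p = 20.46/5.7 = 3.59.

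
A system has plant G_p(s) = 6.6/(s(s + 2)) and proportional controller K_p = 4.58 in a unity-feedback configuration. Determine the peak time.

From 1 + K_pG_p(s) = 0: s² + 2s + 30.23 = 0 ⇒ ω_n = 5.498, ζ = 0.1819.
Damped frequency ω_d = ω_n√(1−ζ²) = 5.406 rad/s, so peak time T_p = π/ω_d = 0.581 s.

T_p = 0.581 s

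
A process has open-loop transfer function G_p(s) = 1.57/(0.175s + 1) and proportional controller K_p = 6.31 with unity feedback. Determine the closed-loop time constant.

Closed loop: T(s) = K_p·G_p/(1+K_p·G_p) = 9.907/(0.175s + 1 + 9.907), with pole at s = −(1 + 9.907)/0.175 = −62.32.
Closed-loop time constant τ = 1/62.32 = 0.016 s.

τ = 0.016 s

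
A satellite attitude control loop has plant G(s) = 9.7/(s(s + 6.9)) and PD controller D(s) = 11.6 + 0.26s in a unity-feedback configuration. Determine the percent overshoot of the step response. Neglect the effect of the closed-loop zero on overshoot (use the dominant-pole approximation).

21.1%

Forward path: (11.6 + 0.26s)·9.7/(s(s+6.9)). The closed-loop characteristic equation is s² + (6.9 + 9.7·0.26)s + 9.7·11.6 = 0.
That is s² + 9.422s + 112.5 = 0, so ω_n = 10.61 rad/s and ζ = 9.422/(2·10.61) = 0.4441.
%OS = 100·exp(−πζ/√(1−ζ²)) = 21.1%.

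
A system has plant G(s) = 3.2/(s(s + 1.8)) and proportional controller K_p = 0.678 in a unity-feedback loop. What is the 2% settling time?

The closed-loop denominator s² + 1.8s + 2.17 gives ω_n = √2.17 = 1.473 and ζ = 1.8/(2ω_n) = 0.611.
2% settling time T_s ≈ 4/(ζω_n) = 4/0.9 = 4.44 s.

T_s ≈ 4.44 s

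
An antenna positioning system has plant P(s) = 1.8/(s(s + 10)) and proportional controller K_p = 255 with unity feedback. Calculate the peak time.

The closed-loop denominator s² + 10s + 459 gives ω_n = √459 = 21.42 and ζ = 10/(2ω_n) = 0.2334.
Damped frequency ω_d = ω_n√(1−ζ²) = 20.83 rad/s, so peak time T_p = π/ω_d = 0.151 s.

T_p = 0.151 s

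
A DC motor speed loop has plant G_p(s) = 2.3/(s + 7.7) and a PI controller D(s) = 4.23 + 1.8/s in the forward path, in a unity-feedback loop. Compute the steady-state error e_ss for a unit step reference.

The open loop D(s)G_p(s) has a pole at the origin (type 1), so the static position error constant is infinite and e_ss = 1/(1+∞) = 0.

0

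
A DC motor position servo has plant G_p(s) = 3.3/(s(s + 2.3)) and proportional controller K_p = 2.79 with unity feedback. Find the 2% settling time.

T_s ≈ 3.48 s

The closed-loop denominator s² + 2.3s + 9.207 gives ω_n = √9.207 = 3.034 and ζ = 2.3/(2ω_n) = 0.379.
2% settling time T_s ≈ 4/(ζω_n) = 4/1.15 = 3.48 s.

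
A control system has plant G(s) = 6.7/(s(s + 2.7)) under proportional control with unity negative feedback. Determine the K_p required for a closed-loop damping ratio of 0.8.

Closed-loop characteristic equation: s² + 2.7s + K_p·6.7 = 0.
So ω_n = √(6.7K_p) and 2ζω_n = 2.7, giving ζ = 2.7/(2√(6.7K_p)).
Setting ζ = 0.8: √(6.7K_p) = 2.7/(2·0.8) = 1.688, so K_p = 2.848/6.7 = 0.425.

K_p = 0.425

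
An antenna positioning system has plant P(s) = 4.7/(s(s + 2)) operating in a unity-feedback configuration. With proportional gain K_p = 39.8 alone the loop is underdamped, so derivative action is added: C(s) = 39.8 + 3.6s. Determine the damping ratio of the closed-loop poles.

ζ = 0.692

Forward path: (39.8 + 3.6s)·4.7/(s(s+2)). The closed-loop characteristic equation is s² + (2 + 4.7·3.6)s + 4.7·39.8 = 0.
That is s² + 18.92s + 187.1 = 0, so ω_n = 13.68 rad/s and ζ = 18.92/(2·13.68) = 0.6917.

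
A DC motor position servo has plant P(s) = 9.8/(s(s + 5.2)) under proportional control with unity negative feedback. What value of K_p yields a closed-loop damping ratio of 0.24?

Closed-loop characteristic equation: s² + 5.2s + K_p·9.8 = 0.
So ω_n = √(9.8K_p) and 2ζω_n = 5.2, giving ζ = 5.2/(2√(9.8K_p)).
Setting ζ = 0.24: √(9.8K_p) = 5.2/(2·0.24) = 10.83, so K_p = 117.4/9.8 = 12.

K_p = 12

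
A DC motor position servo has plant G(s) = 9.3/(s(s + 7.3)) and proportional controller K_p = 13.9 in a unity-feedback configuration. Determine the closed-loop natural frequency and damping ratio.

The closed-loop denominator is s(s+7.3) + 13.9·9.3 = s² + 7.3s + 129.3.
So ω_n² = 129.3 ⇒ ω_n = 11.37 rad/s, and ζ = 7.3/(2ω_n) = 0.321.

ω_n = 11.4 rad/s, ζ = 0.321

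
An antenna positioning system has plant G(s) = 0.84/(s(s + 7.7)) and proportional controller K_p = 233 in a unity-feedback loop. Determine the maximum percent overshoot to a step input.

40.7%

The closed-loop denominator s² + 7.7s + 195.7 gives ω_n = √195.7 = 13.99 and ζ = 7.7/(2ω_n) = 0.2752.
%OS = 100·exp(−πζ/√(1−ζ²)) = 100·exp(−π·0.2752/√0.9243) = 40.7%.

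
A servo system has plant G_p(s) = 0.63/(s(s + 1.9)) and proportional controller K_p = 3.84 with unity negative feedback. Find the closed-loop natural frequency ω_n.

ω_n = 1.56 rad/s

The closed-loop denominator is s(s+1.9) + 3.84·0.63 = s² + 1.9s + 2.419.
So ω_n² = 2.419 ⇒ ω_n = 1.555 rad/s, and ζ = 1.9/(2ω_n) = 0.611.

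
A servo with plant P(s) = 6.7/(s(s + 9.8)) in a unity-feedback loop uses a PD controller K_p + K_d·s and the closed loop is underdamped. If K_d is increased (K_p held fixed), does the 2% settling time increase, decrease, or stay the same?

decrease

Characteristic equation s² + (9.8 + 6.7K_d)s + 6.7K_p = 0: raising K_d increases ζω_n = (9.8+6.7K_d)/2 while the loop stays underdamped, so T_s ≈ 4/(ζω_n) decreases.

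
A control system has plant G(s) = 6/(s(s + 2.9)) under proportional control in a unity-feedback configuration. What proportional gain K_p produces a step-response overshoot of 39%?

From %OS = 100·exp(−πζ/√(1−ζ²)) = 39%, ζ = −ln(0.39)/√(π²+ln²(0.39)) = 0.2871.
Characteristic equation s² + 2.9s + 6K_p = 0 gives ζ = 2.9/(2√(6K_p)).
Setting ζ = 0.2871: √(6K_p) = 2.9/(2·0.2871) = 5.05, so K_p = 25.51/6 = 4.25.

K_p = 4.25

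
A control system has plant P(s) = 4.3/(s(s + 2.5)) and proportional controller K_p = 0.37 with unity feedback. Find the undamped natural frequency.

With unity feedback the closed-loop characteristic equation is s² + 2.5s + 0.37·4.3 = s² + 2.5s + 1.591 = 0.
So ω_n² = 1.591 ⇒ ω_n = 1.261 rad/s, and ζ = 2.5/(2ω_n) = 0.991.

ω_n = 1.26 rad/s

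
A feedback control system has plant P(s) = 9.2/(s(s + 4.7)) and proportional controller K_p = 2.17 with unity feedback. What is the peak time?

T_p = 0.827 s

From 1 + K_pP(s) = 0: s² + 4.7s + 19.96 = 0 ⇒ ω_n = 4.468, ζ = 0.5259.
Damped frequency ω_d = ω_n√(1−ζ²) = 3.8 rad/s, so peak time T_p = π/ω_d = 0.827 s.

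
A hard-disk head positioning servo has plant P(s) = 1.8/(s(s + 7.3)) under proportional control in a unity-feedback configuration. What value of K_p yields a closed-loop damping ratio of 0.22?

Closed-loop characteristic equation: s² + 7.3s + K_p·1.8 = 0.
So ω_n = √(1.8K_p) and 2ζω_n = 7.3, giving ζ = 7.3/(2√(1.8K_p)).
Setting ζ = 0.22: √(1.8K_p) = 7.3/(2·0.22) = 16.59, so K_p = 275.3/1.8 = 153.

K_p = 153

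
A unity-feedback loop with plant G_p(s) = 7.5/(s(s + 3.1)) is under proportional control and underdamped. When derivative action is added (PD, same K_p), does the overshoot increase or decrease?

decrease

The derivative term adds K·K_d to the s-coefficient of the characteristic equation, raising 2ζω_n while ω_n is unchanged; ζ increases, so overshoot decreases.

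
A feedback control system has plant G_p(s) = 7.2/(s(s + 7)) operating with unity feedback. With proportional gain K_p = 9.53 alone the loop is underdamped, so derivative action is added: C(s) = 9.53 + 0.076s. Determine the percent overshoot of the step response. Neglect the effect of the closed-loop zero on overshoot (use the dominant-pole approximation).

Forward path: (9.53 + 0.076s)·7.2/(s(s+7)). The closed-loop characteristic equation is s² + (7 + 7.2·0.076)s + 7.2·9.53 = 0.
That is s² + 7.547s + 68.62 = 0, so ω_n = 8.283 rad/s and ζ = 7.547/(2·8.283) = 0.4556.
%OS = 100·exp(−πζ/√(1−ζ²)) = 20%.

20%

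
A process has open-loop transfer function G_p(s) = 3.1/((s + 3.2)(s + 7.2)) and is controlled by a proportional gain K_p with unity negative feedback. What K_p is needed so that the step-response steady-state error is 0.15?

K_p = 42.1

For a type-0 loop with proportional control, e_ss = 1/(1 + K_p·G_p(0)).
G_p(0) = 0.1345. Require 1/(1 + K_p·0.1345) = 0.15, so 1 + 0.1345·K_p = 6.667.
K_p = (6.667 − 1)/0.1345 = 42.1.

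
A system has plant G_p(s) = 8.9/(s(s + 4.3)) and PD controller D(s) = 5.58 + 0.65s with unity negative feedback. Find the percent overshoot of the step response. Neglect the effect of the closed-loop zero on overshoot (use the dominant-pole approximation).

4%

Forward path: (5.58 + 0.65s)·8.9/(s(s+4.3)). The closed-loop characteristic equation is s² + (4.3 + 8.9·0.65)s + 8.9·5.58 = 0.
That is s² + 10.09s + 49.66 = 0, so ω_n = 7.047 rad/s and ζ = 10.09/(2·7.047) = 0.7155.
%OS = 100·exp(−πζ/√(1−ζ²)) = 4%.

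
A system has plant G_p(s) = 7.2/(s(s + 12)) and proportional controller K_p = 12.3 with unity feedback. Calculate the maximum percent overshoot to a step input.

From 1 + K_pG_p(s) = 0: s² + 12s + 88.56 = 0 ⇒ ω_n = 9.411, ζ = 0.6376.
%OS = 100·exp(−πζ/√(1−ζ²)) = 100·exp(−π·0.6376/√0.5935) = 7.43%.

7.43%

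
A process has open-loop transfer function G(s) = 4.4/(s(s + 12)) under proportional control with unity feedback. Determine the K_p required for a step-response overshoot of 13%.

K_p = 27.6

From %OS = 100·exp(−πζ/√(1−ζ²)) = 13%, ζ = −ln(0.13)/√(π²+ln²(0.13)) = 0.5446.
Characteristic equation s² + 12s + 4.4K_p = 0 gives ζ = 12/(2√(4.4K_p)).
Setting ζ = 0.5446: √(4.4K_p) = 12/(2·0.5446) = 11.02, so K_p = 121.4/4.4 = 27.6.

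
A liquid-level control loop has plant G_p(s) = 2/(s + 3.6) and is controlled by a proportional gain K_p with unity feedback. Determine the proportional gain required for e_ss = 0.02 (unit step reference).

K_p = 88.2

For a type-0 loop with proportional control, e_ss = 1/(1 + K_p·G_p(0)).
G_p(0) = 0.5556. Require 1/(1 + K_p·0.5556) = 0.02, so 1 + 0.5556·K_p = 50.
K_p = (50 − 1)/0.5556 = 88.2.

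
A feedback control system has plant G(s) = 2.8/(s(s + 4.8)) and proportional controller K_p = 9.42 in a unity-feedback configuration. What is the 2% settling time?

T_s ≈ 1.67 s

Closed-loop characteristic equation: s² + 4.8s + 26.38 = 0, so ω_n = 5.136 rad/s and ζ = 4.8/(2·5.136) = 0.4673.
2% settling time T_s ≈ 4/(ζω_n) = 4/2.4 = 1.67 s.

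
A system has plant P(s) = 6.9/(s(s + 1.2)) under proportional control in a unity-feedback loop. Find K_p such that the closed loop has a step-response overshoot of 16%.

K_p = 0.206

From %OS = 100·exp(−πζ/√(1−ζ²)) = 16%, ζ = −ln(0.16)/√(π²+ln²(0.16)) = 0.5039.
Characteristic equation s² + 1.2s + 6.9K_p = 0 gives ζ = 1.2/(2√(6.9K_p)).
Setting ζ = 0.5039: √(6.9K_p) = 1.2/(2·0.5039) = 1.191, so K_p = 1.418/6.9 = 0.206.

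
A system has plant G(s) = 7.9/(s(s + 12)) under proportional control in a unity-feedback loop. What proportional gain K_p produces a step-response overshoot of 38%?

K_p = 52.6

From %OS = 100·exp(−πζ/√(1−ζ²)) = 38%, ζ = −ln(0.38)/√(π²+ln²(0.38)) = 0.2943.
Characteristic equation s² + 12s + 7.9K_p = 0 gives ζ = 12/(2√(7.9K_p)).
Setting ζ = 0.2943: √(7.9K_p) = 12/(2·0.2943) = 20.38, so K_p = 415.5/7.9 = 52.6.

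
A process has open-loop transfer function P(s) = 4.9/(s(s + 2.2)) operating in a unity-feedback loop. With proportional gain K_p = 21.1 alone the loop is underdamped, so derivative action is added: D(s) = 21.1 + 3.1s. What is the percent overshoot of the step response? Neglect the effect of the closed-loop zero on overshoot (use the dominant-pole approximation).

0.562%

Forward path: (21.1 + 3.1s)·4.9/(s(s+2.2)). The closed-loop characteristic equation is s² + (2.2 + 4.9·3.1)s + 4.9·21.1 = 0.
That is s² + 17.39s + 103.4 = 0, so ω_n = 10.17 rad/s and ζ = 17.39/(2·10.17) = 0.8551.
%OS = 100·exp(−πζ/√(1−ζ²)) = 0.562%.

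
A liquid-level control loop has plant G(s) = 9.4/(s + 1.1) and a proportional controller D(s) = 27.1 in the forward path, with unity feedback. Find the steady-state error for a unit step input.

0.0043

The loop is type 0. Static position error constant K_pos = D(0)·G(0) = 27.1·8.545 = 231.6.
Steady-state error to a unit step: e_ss = 1/(1+K_pos) = 1/232.6 = 0.0043.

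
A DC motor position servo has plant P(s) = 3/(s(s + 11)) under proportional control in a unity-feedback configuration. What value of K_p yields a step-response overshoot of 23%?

K_p = 56.2

From %OS = 100·exp(−πζ/√(1−ζ²)) = 23%, ζ = −ln(0.23)/√(π²+ln²(0.23)) = 0.4237.
Characteristic equation s² + 11s + 3K_p = 0 gives ζ = 11/(2√(3K_p)).
Setting ζ = 0.4237: √(3K_p) = 11/(2·0.4237) = 12.98, so K_p = 168.5/3 = 56.2.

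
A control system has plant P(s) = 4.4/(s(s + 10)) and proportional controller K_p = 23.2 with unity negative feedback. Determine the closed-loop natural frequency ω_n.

1 + K_p·P(s) = 0 gives s² + 10s + 102.1 = 0.
Matching s² + 2ζω_n s + ω_n²: ω_n = √102.1 = 10.1 rad/s and 2ζω_n = 10, so ζ = 10/(2·10.1) = 0.495.

ω_n = 10.1 rad/s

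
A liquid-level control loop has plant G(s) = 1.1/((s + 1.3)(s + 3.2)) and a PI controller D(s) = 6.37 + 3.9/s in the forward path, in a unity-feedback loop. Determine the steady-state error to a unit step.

0

The open loop D(s)G(s) has a pole at the origin (type 1), so the static position error constant is infinite and e_ss = 1/(1+∞) = 0.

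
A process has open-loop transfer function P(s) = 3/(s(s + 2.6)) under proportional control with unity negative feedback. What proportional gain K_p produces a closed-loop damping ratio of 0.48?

K_p = 2.45

Closed-loop characteristic equation: s² + 2.6s + K_p·3 = 0.
So ω_n = √(3K_p) and 2ζω_n = 2.6, giving ζ = 2.6/(2√(3K_p)).
Setting ζ = 0.48: √(3K_p) = 2.6/(2·0.48) = 2.708, so K_p = 7.335/3 = 2.45.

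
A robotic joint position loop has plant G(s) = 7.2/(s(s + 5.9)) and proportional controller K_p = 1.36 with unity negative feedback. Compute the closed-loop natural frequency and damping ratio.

ω_n = 3.13 rad/s, ζ = 0.943

1 + K_p·G(s) = 0 gives s² + 5.9s + 9.792 = 0.
So ω_n² = 9.792 ⇒ ω_n = 3.129 rad/s, and ζ = 5.9/(2ω_n) = 0.943.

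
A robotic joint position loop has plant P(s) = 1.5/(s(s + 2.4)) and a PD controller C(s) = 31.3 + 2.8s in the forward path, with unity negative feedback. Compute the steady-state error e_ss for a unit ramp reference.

The loop has one pole at the origin (type 1). Velocity error constant K_v = lim_{s→0} s·C(s)P(s) = 31.3·1.5/2.4 = 19.56.
Steady-state error to a unit ramp: e_ss = 1/K_v = 0.0511.

0.0511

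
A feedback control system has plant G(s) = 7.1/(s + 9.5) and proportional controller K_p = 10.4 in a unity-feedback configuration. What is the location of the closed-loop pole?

s = -83.34

Closed-loop transfer function: T(s) = K_p·G(s)/(1 + K_p·G(s)) = 73.84/(s + 9.5 + 73.84) = 73.84/(s + 83.34).
The closed-loop pole is at s = −83.34.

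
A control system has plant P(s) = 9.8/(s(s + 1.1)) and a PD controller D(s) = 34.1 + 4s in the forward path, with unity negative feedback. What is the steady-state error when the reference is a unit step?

The open loop D(s)P(s) has a pole at the origin (type 1), so the static position error constant is infinite and e_ss = 1/(1+∞) = 0.

0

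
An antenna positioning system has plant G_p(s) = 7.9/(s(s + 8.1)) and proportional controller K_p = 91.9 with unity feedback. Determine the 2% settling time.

Closed-loop characteristic equation: s² + 8.1s + 726 = 0, so ω_n = 26.94 rad/s and ζ = 8.1/(2·26.94) = 0.1503.
2% settling time T_s ≈ 4/(ζω_n) = 4/4.05 = 0.988 s.

T_s ≈ 0.988 s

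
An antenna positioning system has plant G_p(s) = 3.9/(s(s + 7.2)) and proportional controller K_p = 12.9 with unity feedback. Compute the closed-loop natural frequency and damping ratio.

1 + K_p·G_p(s) = 0 gives s² + 7.2s + 50.31 = 0.
Matching s² + 2ζω_n s + ω_n²: ω_n = √50.31 = 7.093 rad/s and 2ζω_n = 7.2, so ζ = 7.2/(2·7.093) = 0.508.

ω_n = 7.09 rad/s, ζ = 0.508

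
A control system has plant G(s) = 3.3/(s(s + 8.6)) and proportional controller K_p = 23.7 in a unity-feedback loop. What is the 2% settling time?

T_s ≈ 0.93 s

The closed-loop denominator s² + 8.6s + 78.21 gives ω_n = √78.21 = 8.844 and ζ = 8.6/(2ω_n) = 0.4862.
2% settling time T_s ≈ 4/(ζω_n) = 4/4.3 = 0.93 s.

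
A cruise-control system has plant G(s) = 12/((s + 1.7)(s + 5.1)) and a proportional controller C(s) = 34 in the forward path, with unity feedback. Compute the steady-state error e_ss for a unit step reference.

The loop is type 0. Static position error constant K_pos = C(0)·G(0) = 34·1.384 = 47.06.
Steady-state error to a unit step: e_ss = 1/(1+K_pos) = 1/48.06 = 0.0208.

0.0208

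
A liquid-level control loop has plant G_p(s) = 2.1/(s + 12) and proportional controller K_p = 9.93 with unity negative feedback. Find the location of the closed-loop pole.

s = -32.85

Closed-loop transfer function: T(s) = K_p·G_p(s)/(1 + K_p·G_p(s)) = 20.85/(s + 12 + 20.85) = 20.85/(s + 32.85).
The closed-loop pole is at s = −32.85.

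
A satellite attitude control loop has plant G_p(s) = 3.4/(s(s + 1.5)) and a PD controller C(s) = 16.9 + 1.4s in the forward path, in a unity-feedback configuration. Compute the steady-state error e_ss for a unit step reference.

The open loop C(s)G_p(s) has a pole at the origin (type 1), so the static position error constant is infinite and e_ss = 1/(1+∞) = 0.

0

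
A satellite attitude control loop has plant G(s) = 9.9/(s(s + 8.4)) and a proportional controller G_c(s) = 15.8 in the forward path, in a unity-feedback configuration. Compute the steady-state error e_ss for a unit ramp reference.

The loop has one pole at the origin (type 1). Velocity error constant K_v = lim_{s→0} s·G_c(s)G(s) = 15.8·9.9/8.4 = 18.62.
Steady-state error to a unit ramp: e_ss = 1/K_v = 0.0537.

0.0537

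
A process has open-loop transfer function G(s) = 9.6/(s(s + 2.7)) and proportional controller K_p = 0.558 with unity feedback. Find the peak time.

T_p = 1.67 s

From 1 + K_pG(s) = 0: s² + 2.7s + 5.357 = 0 ⇒ ω_n = 2.314, ζ = 0.5833.
Damped frequency ω_d = ω_n√(1−ζ²) = 1.88 rad/s, so peak time T_p = π/ω_d = 1.67 s.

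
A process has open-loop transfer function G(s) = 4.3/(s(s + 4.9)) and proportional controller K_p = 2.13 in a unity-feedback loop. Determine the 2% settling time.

T_s ≈ 1.63 s

From 1 + K_pG(s) = 0: s² + 4.9s + 9.159 = 0 ⇒ ω_n = 3.026, ζ = 0.8095.
2% settling time T_s ≈ 4/(ζω_n) = 4/2.45 = 1.63 s.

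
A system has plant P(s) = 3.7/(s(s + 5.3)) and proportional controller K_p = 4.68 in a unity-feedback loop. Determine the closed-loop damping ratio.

The closed-loop denominator is s(s+5.3) + 4.68·3.7 = s² + 5.3s + 17.32.
So ω_n² = 17.32 ⇒ ω_n = 4.161 rad/s, and ζ = 5.3/(2ω_n) = 0.637.

ζ = 0.637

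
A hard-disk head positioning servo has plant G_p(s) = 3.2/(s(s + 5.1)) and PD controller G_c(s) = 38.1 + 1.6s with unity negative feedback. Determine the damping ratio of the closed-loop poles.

ζ = 0.463

Forward path: (38.1 + 1.6s)·3.2/(s(s+5.1)). The closed-loop characteristic equation is s² + (5.1 + 3.2·1.6)s + 3.2·38.1 = 0.
That is s² + 10.22s + 121.9 = 0, so ω_n = 11.04 rad/s and ζ = 10.22/(2·11.04) = 0.4628.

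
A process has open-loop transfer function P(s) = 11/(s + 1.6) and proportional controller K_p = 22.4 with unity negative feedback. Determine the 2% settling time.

Closed-loop transfer function: T(s) = K_p·P(s)/(1 + K_p·P(s)) = 246.4/(s + 1.6 + 246.4) = 246.4/(s + 248).
Time constant τ = 1/248 = 0.004032 s, so the 2% settling time is about 4τ = 0.0161 s.

T_s ≈ 0.0161 s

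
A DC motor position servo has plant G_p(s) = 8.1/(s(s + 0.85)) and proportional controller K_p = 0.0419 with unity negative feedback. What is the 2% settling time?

Closed-loop characteristic equation: s² + 0.85s + 0.3394 = 0, so ω_n = 0.5826 rad/s and ζ = 0.85/(2·0.5826) = 0.7295.
2% settling time T_s ≈ 4/(ζω_n) = 4/0.425 = 9.41 s.

T_s ≈ 9.41 s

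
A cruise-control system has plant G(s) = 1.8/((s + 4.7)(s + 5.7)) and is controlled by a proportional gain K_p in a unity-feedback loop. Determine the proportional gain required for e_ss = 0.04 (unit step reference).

The loop is type 0, so e_ss(step) = 1/(1 + K_pos) with K_pos = K_p·G(0).
G(0) = 0.06719. Require 1/(1 + K_p·0.06719) = 0.04, so 1 + 0.06719·K_p = 25.
K_p = (25 − 1)/0.06719 = 357.

K_p = 357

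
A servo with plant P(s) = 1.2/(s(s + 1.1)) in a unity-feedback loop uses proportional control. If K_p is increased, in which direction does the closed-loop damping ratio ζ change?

ζ = 1.1/(2√(1.2K_p)); increasing K_p raises the denominator, so ζ falls.

decrease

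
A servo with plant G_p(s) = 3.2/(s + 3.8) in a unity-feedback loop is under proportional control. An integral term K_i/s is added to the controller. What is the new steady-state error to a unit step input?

Adding integral action puts a pole at s = 0 in the forward path, raising the system type to 1; a type-1 loop has zero steady-state error to a step.

0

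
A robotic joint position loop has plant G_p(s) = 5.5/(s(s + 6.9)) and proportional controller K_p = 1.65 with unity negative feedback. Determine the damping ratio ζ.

1 + K_p·G_p(s) = 0 gives s² + 6.9s + 9.075 = 0.
So ω_n² = 9.075 ⇒ ω_n = 3.012 rad/s, and ζ = 6.9/(2ω_n) = 1.15.

ζ = 1.15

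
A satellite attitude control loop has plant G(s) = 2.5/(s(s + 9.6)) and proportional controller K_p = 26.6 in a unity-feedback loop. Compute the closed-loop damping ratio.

The closed-loop denominator is s(s+9.6) + 26.6·2.5 = s² + 9.6s + 66.5.
Matching s² + 2ζω_n s + ω_n²: ω_n = √66.5 = 8.155 rad/s and 2ζω_n = 9.6, so ζ = 9.6/(2·8.155) = 0.589.

ζ = 0.589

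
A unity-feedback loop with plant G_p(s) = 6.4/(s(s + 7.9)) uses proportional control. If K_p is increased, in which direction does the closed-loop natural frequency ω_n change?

ω_n = √(6.4·K_p), which grows with K_p.

increase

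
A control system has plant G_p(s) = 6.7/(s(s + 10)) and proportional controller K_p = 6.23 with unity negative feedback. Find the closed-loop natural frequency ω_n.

ω_n = 6.46 rad/s

1 + K_p·G_p(s) = 0 gives s² + 10s + 41.74 = 0.
Matching s² + 2ζω_n s + ω_n²: ω_n = √41.74 = 6.461 rad/s and 2ζω_n = 10, so ζ = 10/(2·6.461) = 0.774.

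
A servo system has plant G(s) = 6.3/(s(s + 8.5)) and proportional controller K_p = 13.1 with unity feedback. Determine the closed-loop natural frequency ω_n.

ω_n = 9.08 rad/s

The closed-loop denominator is s(s+8.5) + 13.1·6.3 = s² + 8.5s + 82.53.
Matching s² + 2ζω_n s + ω_n²: ω_n = √82.53 = 9.085 rad/s and 2ζω_n = 8.5, so ζ = 8.5/(2·9.085) = 0.468.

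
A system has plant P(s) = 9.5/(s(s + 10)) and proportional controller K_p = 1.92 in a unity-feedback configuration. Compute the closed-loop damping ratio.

ζ = 1.17

1 + K_p·P(s) = 0 gives s² + 10s + 18.24 = 0.
Matching s² + 2ζω_n s + ω_n²: ω_n = √18.24 = 4.271 rad/s and 2ζω_n = 10, so ζ = 10/(2·4.271) = 1.17.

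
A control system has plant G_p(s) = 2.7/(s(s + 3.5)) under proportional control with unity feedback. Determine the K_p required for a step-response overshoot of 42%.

From %OS = 100·exp(−πζ/√(1−ζ²)) = 42%, ζ = −ln(0.42)/√(π²+ln²(0.42)) = 0.2662.
Characteristic equation s² + 3.5s + 2.7K_p = 0 gives ζ = 3.5/(2√(2.7K_p)).
Setting ζ = 0.2662: √(2.7K_p) = 3.5/(2·0.2662) = 6.575, so K_p = 43.23/2.7 = 16.

K_p = 16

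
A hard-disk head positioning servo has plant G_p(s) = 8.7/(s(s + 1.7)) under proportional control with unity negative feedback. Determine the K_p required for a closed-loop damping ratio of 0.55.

K_p = 0.275

Closed-loop characteristic equation: s² + 1.7s + K_p·8.7 = 0.
So ω_n = √(8.7K_p) and 2ζω_n = 1.7, giving ζ = 1.7/(2√(8.7K_p)).
Setting ζ = 0.55: √(8.7K_p) = 1.7/(2·0.55) = 1.545, so K_p = 2.388/8.7 = 0.275.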